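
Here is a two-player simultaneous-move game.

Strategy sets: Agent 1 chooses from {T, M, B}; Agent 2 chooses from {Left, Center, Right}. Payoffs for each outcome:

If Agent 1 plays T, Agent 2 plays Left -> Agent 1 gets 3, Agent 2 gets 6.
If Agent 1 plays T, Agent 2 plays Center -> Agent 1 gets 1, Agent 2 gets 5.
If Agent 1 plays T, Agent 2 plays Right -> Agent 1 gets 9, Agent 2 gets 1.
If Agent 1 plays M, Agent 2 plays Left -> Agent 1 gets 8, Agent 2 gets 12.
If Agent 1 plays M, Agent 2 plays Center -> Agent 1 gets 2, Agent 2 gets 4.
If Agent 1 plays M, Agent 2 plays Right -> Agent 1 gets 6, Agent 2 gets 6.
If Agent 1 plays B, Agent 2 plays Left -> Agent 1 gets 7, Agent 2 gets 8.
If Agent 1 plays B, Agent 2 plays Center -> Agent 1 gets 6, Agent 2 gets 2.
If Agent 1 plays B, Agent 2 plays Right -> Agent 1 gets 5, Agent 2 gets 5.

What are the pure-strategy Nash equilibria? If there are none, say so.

(T, Left): Agent 1 can switch to M (3 → 8). Not NE.
(T, Center): Agent 1 can switch to M (1 → 2). Not NE.
(T, Right): Agent 2 can switch to Left (1 → 6). Not NE.
(M, Left): Agent 1 gets 8, best alternative 7; Agent 2 gets 12, best alternative 6. No profitable deviation — NE.
(M, Center): Agent 1 can switch to B (2 → 6). Not NE.
(M, Right): Agent 1 can switch to T (6 → 9). Not NE.
(B, Left): Agent 1 can switch to M (7 → 8). Not NE.
(B, Center): Agent 2 can switch to Left (2 → 8). Not NE.
(B, Right): Agent 1 can switch to T (5 → 9). Not NE.

Pure NE: (M, Left)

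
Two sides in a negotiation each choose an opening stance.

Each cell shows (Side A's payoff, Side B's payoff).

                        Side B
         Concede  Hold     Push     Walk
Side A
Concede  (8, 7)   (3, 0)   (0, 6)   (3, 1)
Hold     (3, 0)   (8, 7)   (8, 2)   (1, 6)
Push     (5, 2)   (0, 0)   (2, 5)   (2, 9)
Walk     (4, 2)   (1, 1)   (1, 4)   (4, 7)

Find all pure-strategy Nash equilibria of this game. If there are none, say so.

(Concede, Concede); (Hold, Hold); (Walk, Walk)

Side A against Concede: payoffs 8, 3, 5, 4 → best response Concede.
Side A against Hold: payoffs 3, 8, 0, 1 → best response Hold.
Side A against Push: payoffs 0, 8, 2, 1 → best response Hold.
Side A against Walk: payoffs 3, 1, 2, 4 → best response Walk.
Side B against Concede: payoffs 7, 0, 6, 1 → best response Concede.
Side B against Hold: payoffs 0, 7, 2, 6 → best response Hold.
Side B against Push: payoffs 2, 0, 5, 9 → best response Walk.
Side B against Walk: payoffs 2, 1, 4, 7 → best response Walk.
Mutual best responses: (Concede, Concede); (Hold, Hold); (Walk, Walk).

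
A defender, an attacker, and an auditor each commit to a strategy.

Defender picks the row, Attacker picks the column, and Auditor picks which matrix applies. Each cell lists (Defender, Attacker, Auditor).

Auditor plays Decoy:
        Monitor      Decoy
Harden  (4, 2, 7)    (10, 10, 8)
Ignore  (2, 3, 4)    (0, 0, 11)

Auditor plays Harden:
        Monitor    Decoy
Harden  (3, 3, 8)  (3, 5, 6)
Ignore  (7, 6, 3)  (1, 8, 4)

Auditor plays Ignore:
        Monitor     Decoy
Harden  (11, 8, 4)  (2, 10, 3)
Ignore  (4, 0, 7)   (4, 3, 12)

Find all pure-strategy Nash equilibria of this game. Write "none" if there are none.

Pure-strategy Nash equilibria: (Harden, Decoy, Decoy), (Ignore, Decoy, Ignore)

(Harden, Monitor, Decoy): Attacker can switch to Decoy (2 → 10). Not NE.
(Harden, Monitor, Harden): Defender can switch to Ignore (3 → 7). Not NE.
(Harden, Monitor, Ignore): Attacker can switch to Decoy (8 → 10). Not NE.
(Harden, Decoy, Decoy): Defender gets 10, best alternative 0; Attacker gets 10, best alternative 2; Auditor gets 8, best alternative 6. No profitable deviation — NE.
(Harden, Decoy, Harden): Auditor can switch to Decoy (6 → 8). Not NE.
(Harden, Decoy, Ignore): Defender can switch to Ignore (2 → 4). Not NE.
(Ignore, Monitor, Decoy): Defender can switch to Harden (2 → 4). Not NE.
(Ignore, Monitor, Harden): Attacker can switch to Decoy (6 → 8). Not NE.
(Ignore, Monitor, Ignore): Defender can switch to Harden (4 → 11). Not NE.
(Ignore, Decoy, Ignore): Defender gets 4, best alternative 2; Attacker gets 3, best alternative 0; Auditor gets 12, best alternative 11. No profitable deviation — NE.
(The remaining 2 profiles each have a profitable deviation by the same check.)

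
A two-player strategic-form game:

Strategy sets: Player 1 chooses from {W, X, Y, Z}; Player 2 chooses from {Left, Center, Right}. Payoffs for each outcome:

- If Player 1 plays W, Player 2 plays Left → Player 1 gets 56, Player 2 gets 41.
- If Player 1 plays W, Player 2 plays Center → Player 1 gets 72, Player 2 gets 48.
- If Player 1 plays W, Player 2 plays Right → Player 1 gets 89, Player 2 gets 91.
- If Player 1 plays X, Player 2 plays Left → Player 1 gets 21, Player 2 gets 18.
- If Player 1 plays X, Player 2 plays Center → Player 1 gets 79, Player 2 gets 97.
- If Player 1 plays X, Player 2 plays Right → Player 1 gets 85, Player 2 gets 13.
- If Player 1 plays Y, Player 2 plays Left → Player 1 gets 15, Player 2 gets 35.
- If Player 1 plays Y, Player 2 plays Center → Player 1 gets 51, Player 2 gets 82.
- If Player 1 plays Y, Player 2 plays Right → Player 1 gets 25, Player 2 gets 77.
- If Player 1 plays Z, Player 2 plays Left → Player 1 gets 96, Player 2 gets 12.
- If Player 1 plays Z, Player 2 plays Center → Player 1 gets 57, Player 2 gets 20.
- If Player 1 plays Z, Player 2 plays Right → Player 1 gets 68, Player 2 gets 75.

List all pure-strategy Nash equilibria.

Pure-strategy Nash equilibria: (W, Right) and (X, Center)

Player 1 against Left: payoffs 56, 21, 15, 96 → best response Z.
Player 1 against Center: payoffs 72, 79, 51, 57 → best response X.
Player 1 against Right: payoffs 89, 85, 25, 68 → best response W.
Player 2 against W: payoffs 41, 48, 91 → best response Right.
Player 2 against X: payoffs 18, 97, 13 → best response Center.
Player 2 against Y: payoffs 35, 82, 77 → best response Center.
Player 2 against Z: payoffs 12, 20, 75 → best response Right.
Mutual best responses: (W, Right); (X, Center).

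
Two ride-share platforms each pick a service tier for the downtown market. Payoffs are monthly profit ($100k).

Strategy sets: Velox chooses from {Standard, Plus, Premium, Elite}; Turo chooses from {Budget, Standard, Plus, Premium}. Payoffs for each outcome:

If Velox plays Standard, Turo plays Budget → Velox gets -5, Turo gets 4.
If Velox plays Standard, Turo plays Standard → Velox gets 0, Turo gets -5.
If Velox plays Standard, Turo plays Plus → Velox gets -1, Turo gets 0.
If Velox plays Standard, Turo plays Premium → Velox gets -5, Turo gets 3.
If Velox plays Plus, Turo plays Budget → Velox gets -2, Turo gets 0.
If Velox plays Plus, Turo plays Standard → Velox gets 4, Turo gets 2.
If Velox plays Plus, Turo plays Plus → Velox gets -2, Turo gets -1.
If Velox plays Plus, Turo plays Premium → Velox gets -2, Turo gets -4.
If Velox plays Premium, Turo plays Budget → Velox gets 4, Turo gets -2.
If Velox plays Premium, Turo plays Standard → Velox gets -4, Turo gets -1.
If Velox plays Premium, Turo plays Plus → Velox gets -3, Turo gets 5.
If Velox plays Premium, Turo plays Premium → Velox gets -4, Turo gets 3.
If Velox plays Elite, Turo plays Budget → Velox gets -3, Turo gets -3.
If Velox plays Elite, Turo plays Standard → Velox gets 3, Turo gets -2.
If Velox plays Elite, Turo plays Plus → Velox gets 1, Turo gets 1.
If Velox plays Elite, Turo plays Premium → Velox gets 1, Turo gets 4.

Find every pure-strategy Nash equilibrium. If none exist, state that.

Velox against Budget: payoffs -5, -2, 4, -3 → best response Premium.
Velox against Standard: payoffs 0, 4, -4, 3 → best response Plus.
Velox against Plus: payoffs -1, -2, -3, 1 → best response Elite.
Velox against Premium: payoffs -5, -2, -4, 1 → best response Elite.
Turo against Standard: payoffs 4, -5, 0, 3 → best response Budget.
Turo against Plus: payoffs 0, 2, -1, -4 → best response Standard.
Turo against Premium: payoffs -2, -1, 5, 3 → best response Plus.
Turo against Elite: payoffs -3, -2, 1, 4 → best response Premium.
Mutual best responses: (Plus, Standard); (Elite, Premium).

The pure Nash equilibria are (Plus, Standard), (Elite, Premium).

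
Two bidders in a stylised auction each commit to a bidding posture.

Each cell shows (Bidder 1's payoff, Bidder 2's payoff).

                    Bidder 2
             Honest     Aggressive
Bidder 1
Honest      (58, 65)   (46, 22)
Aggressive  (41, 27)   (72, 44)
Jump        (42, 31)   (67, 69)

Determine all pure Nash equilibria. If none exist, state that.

Bidder 1 against Honest: payoffs 58, 41, 42 → best response Honest.
Bidder 1 against Aggressive: payoffs 46, 72, 67 → best response Aggressive.
Bidder 2 against Honest: payoffs 65, 22 → best response Honest.
Bidder 2 against Aggressive: payoffs 27, 44 → best response Aggressive.
Bidder 2 against Jump: payoffs 31, 69 → best response Aggressive.
Mutual best responses: (Honest, Honest); (Aggressive, Aggressive).

Pure-strategy Nash equilibria: (Honest, Honest); (Aggressive, Aggressive)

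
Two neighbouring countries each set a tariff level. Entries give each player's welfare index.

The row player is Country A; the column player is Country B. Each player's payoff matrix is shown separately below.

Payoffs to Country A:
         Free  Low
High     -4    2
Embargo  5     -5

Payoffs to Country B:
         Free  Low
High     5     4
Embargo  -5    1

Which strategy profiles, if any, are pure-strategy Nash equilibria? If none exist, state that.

none

(High, Free): Country A can switch to Embargo (-4 → 5). Not NE.
(High, Low): Country B can switch to Free (4 → 5). Not NE.
(Embargo, Free): Country B can switch to Low (-5 → 1). Not NE.
(Embargo, Low): Country A can switch to High (-5 → 2). Not NE.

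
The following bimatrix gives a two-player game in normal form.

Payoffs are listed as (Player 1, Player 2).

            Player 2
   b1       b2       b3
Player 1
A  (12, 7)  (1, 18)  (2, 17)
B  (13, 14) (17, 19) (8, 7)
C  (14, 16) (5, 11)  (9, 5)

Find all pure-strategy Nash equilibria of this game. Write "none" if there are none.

For each player, find the best response to each opponent profile; mutual best responses are the pure NE.
Player 1 against b1: payoffs 12, 13, 14 → best response C.
Player 1 against b2: payoffs 1, 17, 5 → best response B.
Player 1 against b3: payoffs 2, 8, 9 → best response C.
Player 2 against A: payoffs 7, 18, 17 → best response b2.
Player 2 against B: payoffs 14, 19, 7 → best response b2.
Player 2 against C: payoffs 16, 11, 5 → best response b1.
Mutual best responses: (B, b2); (C, b1).

Pure-strategy Nash equilibria: (B, b2), (C, b1)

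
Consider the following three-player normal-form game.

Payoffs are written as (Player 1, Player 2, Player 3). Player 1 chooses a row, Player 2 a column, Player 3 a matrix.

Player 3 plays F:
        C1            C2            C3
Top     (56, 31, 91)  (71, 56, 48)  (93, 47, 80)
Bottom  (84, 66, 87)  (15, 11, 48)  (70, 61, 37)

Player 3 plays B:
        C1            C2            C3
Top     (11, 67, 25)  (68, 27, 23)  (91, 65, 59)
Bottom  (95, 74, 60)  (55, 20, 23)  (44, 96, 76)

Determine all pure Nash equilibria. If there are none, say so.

The pure Nash equilibria are (Top, C2, F), (Bottom, C1, F).

Check each profile: it is a Nash equilibrium iff no player can strictly gain by switching unilaterally.
(Top, C1, F): Player 1 can switch to Bottom (56 → 84). Not NE.
(Top, C1, B): Player 1 can switch to Bottom (11 → 95). Not NE.
(Top, C2, F): Player 1 gets 71, best alternative 15; Player 2 gets 56, best alternative 47; Player 3 gets 48, best alternative 23. No profitable deviation — NE.
(Top, C2, B): Player 2 can switch to C1 (27 → 67). Not NE.
(Top, C3, F): Player 2 can switch to C2 (47 → 56). Not NE.
(Top, C3, B): Player 2 can switch to C1 (65 → 67). Not NE.
(Bottom, C1, F): Player 1 gets 84, best alternative 56; Player 2 gets 66, best alternative 61; Player 3 gets 87, best alternative 60. No profitable deviation — NE.
(Bottom, C1, B): Player 2 can switch to C3 (74 → 96). Not NE.
(The remaining 4 profiles each have a profitable deviation by the same check.)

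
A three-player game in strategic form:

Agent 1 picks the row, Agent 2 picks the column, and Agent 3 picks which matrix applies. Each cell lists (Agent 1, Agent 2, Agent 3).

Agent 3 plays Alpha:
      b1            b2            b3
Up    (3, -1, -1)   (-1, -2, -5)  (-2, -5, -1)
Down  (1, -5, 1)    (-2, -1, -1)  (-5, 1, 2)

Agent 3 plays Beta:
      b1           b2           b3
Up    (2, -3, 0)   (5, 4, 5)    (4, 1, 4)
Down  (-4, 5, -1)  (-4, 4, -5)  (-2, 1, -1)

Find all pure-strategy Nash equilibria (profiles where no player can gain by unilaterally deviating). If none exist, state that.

Pure NE: (Up, b2, Beta)

Mark each player's best response to every combination of opponents' strategies; a profile where every player is best-responding is a pure Nash equilibrium.
Agent 1 against (b1, Alpha): payoffs 3, 1 → best response Up.
Agent 1 against (b1, Beta): payoffs 2, -4 → best response Up.
Agent 1 against (b2, Alpha): payoffs -1, -2 → best response Up.
Agent 1 against (b2, Beta): payoffs 5, -4 → best response Up.
Agent 1 against (b3, Alpha): payoffs -2, -5 → best response Up.
Agent 1 against (b3, Beta): payoffs 4, -2 → best response Up.
Agent 2 against (Up, Alpha): payoffs -1, -2, -5 → best response b1.
Agent 2 against (Up, Beta): payoffs -3, 4, 1 → best response b2.
Agent 2 against (Down, Alpha): payoffs -5, -1, 1 → best response b3.
Agent 2 against (Down, Beta): payoffs 5, 4, 1 → best response b1.
Agent 3 against (Up, b1): payoffs -1, 0 → best response Beta.
Agent 3 against (Up, b2): payoffs -5, 5 → best response Beta.
Agent 3 against (Up, b3): payoffs -1, 4 → best response Beta.
Agent 3 against (Down, b1): payoffs 1, -1 → best response Alpha.
Agent 3 against (Down, b2): payoffs -1, -5 → best response Alpha.
Agent 3 against (Down, b3): payoffs 2, -1 → best response Alpha.
Mutual best responses: (Up, b2, Beta).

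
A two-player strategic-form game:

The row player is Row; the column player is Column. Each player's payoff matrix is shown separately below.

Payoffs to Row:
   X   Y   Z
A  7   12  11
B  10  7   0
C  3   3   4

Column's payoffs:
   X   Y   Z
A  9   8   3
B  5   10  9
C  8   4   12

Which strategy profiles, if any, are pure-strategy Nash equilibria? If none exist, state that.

Row against X: payoffs 7, 10, 3 → best response B.
Row against Y: payoffs 12, 7, 3 → best response A.
Row against Z: payoffs 11, 0, 4 → best response A.
Column against A: payoffs 9, 8, 3 → best response X.
Column against B: payoffs 5, 10, 9 → best response Y.
Column against C: payoffs 8, 4, 12 → best response Z.
No profile is a mutual best response for all players.

There is no pure-strategy Nash equilibrium.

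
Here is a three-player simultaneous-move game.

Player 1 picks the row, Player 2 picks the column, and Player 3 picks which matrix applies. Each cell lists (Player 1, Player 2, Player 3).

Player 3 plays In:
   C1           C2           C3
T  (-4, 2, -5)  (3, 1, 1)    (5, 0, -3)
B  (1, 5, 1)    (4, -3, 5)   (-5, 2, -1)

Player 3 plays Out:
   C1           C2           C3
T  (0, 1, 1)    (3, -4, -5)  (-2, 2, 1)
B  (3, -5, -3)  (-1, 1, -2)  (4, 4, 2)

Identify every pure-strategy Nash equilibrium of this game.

(T, C1, In): Player 1 can switch to B (-4 → 1). Not NE.
(T, C1, Out): Player 1 can switch to B (0 → 3). Not NE.
(T, C2, In): Player 1 can switch to B (3 → 4). Not NE.
(T, C2, Out): Player 2 can switch to C1 (-4 → 1). Not NE.
(T, C3, In): Player 2 can switch to C1 (0 → 2). Not NE.
(T, C3, Out): Player 1 can switch to B (-2 → 4). Not NE.
(B, C1, In): Player 1 gets 1, best alternative -4; Player 2 gets 5, best alternative 2; Player 3 gets 1, best alternative -3. No profitable deviation — NE.
(B, C1, Out): Player 2 can switch to C2 (-5 → 1). Not NE.
(B, C2, In): Player 2 can switch to C1 (-3 → 5). Not NE.
(B, C3, Out): Player 1 gets 4, best alternative -2; Player 2 gets 4, best alternative 1; Player 3 gets 2, best alternative -1. No profitable deviation — NE.
(The remaining 2 profiles each have a profitable deviation by the same check.)

(B, C1, In), (B, C3, Out)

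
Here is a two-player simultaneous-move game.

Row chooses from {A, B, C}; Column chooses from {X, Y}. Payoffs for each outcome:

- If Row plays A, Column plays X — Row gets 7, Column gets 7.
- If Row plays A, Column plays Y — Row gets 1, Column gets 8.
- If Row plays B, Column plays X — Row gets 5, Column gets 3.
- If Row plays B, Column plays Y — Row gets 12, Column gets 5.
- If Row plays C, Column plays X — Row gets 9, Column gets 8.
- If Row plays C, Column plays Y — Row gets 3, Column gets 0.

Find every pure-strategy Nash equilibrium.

For each player, find the best response to each opponent profile; mutual best responses are the pure NE.
Row against X: payoffs 7, 5, 9 → best response C.
Row against Y: payoffs 1, 12, 3 → best response B.
Column against A: payoffs 7, 8 → best response Y.
Column against B: payoffs 3, 5 → best response Y.
Column against C: payoffs 8, 0 → best response X.
Mutual best responses: (B, Y); (C, X).

Pure-strategy Nash equilibria: (B, Y) and (C, X)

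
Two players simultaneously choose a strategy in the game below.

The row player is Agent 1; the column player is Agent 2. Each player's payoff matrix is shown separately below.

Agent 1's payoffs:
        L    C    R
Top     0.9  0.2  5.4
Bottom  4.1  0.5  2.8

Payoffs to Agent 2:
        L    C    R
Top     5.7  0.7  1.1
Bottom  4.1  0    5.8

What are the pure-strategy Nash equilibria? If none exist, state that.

This game has no pure Nash equilibrium.

(Top, L): Agent 1 can switch to Bottom (0.9 → 4.1). Not NE.
(Top, C): Agent 1 can switch to Bottom (0.2 → 0.5). Not NE.
(Top, R): Agent 2 can switch to L (1.1 → 5.7). Not NE.
(Bottom, L): Agent 2 can switch to R (4.1 → 5.8). Not NE.
(Bottom, C): Agent 2 can switch to L (0 → 4.1). Not NE.
(Bottom, R): Agent 1 can switch to Top (2.8 → 5.4). Not NE.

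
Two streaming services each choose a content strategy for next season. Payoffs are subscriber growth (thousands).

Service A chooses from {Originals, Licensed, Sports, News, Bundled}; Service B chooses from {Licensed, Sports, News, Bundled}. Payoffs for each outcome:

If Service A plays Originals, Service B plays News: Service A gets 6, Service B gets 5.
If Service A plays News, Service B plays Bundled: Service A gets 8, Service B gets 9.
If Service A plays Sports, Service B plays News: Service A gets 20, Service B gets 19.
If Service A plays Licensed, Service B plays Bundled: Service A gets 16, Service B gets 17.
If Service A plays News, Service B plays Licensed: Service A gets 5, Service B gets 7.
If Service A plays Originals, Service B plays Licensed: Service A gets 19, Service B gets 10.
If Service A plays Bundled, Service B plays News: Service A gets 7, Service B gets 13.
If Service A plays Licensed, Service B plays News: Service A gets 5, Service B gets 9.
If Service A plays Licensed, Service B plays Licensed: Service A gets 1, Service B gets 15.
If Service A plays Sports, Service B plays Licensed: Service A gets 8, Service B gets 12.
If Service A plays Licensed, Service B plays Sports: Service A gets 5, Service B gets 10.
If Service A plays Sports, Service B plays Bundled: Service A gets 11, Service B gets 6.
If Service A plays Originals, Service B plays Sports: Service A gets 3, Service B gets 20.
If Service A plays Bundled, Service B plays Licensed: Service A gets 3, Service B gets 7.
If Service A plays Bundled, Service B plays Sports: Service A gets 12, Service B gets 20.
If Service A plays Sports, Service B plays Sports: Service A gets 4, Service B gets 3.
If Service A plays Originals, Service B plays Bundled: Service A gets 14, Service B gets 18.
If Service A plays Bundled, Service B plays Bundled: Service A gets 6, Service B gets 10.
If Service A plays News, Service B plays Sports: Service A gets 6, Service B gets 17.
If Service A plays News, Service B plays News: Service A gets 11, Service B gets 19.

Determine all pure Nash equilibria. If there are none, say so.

The pure Nash equilibria are (Licensed, Bundled), (Sports, News), (Bundled, Sports).

Mark each player's best response to every combination of opponents' strategies; a profile where every player is best-responding is a pure Nash equilibrium.
Service A against Licensed: payoffs 19, 1, 8, 5, 3 → best response Originals.
Service A against Sports: payoffs 3, 5, 4, 6, 12 → best response Bundled.
Service A against News: payoffs 6, 5, 20, 11, 7 → best response Sports.
Service A against Bundled: payoffs 14, 16, 11, 8, 6 → best response Licensed.
Service B against Originals: payoffs 10, 20, 5, 18 → best response Sports.
Service B against Licensed: payoffs 15, 10, 9, 17 → best response Bundled.
Service B against Sports: payoffs 12, 3, 19, 6 → best response News.
Service B against News: payoffs 7, 17, 19, 9 → best response News.
Service B against Bundled: payoffs 7, 20, 13, 10 → best response Sports.
Mutual best responses: (Licensed, Bundled); (Sports, News); (Bundled, Sports).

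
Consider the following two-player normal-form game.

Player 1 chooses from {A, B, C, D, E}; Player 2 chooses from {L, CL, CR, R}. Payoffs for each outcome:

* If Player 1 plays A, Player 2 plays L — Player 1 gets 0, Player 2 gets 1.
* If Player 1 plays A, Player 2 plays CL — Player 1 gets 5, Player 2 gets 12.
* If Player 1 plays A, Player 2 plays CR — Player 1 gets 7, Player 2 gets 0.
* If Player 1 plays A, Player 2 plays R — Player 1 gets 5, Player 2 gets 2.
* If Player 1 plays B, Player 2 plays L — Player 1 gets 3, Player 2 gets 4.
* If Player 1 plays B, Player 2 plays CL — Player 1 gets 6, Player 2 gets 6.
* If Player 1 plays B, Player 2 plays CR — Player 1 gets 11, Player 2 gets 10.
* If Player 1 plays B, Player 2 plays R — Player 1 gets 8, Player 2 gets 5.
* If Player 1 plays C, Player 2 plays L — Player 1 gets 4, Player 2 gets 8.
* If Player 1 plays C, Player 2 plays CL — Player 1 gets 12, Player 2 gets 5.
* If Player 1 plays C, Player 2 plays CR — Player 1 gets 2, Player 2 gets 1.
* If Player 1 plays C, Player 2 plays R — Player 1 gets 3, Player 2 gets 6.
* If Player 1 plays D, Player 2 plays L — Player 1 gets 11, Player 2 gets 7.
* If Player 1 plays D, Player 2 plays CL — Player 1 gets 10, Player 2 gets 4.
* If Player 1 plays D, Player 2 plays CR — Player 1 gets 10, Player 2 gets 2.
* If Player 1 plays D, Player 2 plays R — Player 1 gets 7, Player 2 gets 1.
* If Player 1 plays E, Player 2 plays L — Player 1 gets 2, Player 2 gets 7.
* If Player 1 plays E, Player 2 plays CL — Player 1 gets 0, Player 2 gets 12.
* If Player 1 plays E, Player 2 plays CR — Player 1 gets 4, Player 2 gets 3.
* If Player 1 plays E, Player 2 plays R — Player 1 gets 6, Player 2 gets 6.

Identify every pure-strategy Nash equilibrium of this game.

Player 1 against L: payoffs 0, 3, 4, 11, 2 → best response D.
Player 1 against CL: payoffs 5, 6, 12, 10, 0 → best response C.
Player 1 against CR: payoffs 7, 11, 2, 10, 4 → best response B.
Player 1 against R: payoffs 5, 8, 3, 7, 6 → best response B.
Player 2 against A: payoffs 1, 12, 0, 2 → best response CL.
Player 2 against B: payoffs 4, 6, 10, 5 → best response CR.
Player 2 against C: payoffs 8, 5, 1, 6 → best response L.
Player 2 against D: payoffs 7, 4, 2, 1 → best response L.
Player 2 against E: payoffs 7, 12, 3, 6 → best response CL.
Mutual best responses: (B, CR); (D, L).

Pure-strategy Nash equilibria: (B, CR) and (D, L)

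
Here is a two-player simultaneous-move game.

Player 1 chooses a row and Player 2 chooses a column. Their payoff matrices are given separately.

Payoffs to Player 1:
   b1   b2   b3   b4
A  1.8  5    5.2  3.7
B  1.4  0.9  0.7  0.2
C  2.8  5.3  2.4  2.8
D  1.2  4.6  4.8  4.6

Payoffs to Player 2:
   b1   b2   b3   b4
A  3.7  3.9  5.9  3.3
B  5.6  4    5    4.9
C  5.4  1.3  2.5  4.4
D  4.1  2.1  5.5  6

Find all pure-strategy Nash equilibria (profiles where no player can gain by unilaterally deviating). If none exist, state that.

(A, b3); (C, b1); (D, b4)

Player 1 against b1: payoffs 1.8, 1.4, 2.8, 1.2 → best response C.
Player 1 against b2: payoffs 5, 0.9, 5.3, 4.6 → best response C.
Player 1 against b3: payoffs 5.2, 0.7, 2.4, 4.8 → best response A.
Player 1 against b4: payoffs 3.7, 0.2, 2.8, 4.6 → best response D.
Player 2 against A: payoffs 3.7, 3.9, 5.9, 3.3 → best response b3.
Player 2 against B: payoffs 5.6, 4, 5, 4.9 → best response b1.
Player 2 against C: payoffs 5.4, 1.3, 2.5, 4.4 → best response b1.
Player 2 against D: payoffs 4.1, 2.1, 5.5, 6 → best response b4.
Mutual best responses: (A, b3); (C, b1); (D, b4).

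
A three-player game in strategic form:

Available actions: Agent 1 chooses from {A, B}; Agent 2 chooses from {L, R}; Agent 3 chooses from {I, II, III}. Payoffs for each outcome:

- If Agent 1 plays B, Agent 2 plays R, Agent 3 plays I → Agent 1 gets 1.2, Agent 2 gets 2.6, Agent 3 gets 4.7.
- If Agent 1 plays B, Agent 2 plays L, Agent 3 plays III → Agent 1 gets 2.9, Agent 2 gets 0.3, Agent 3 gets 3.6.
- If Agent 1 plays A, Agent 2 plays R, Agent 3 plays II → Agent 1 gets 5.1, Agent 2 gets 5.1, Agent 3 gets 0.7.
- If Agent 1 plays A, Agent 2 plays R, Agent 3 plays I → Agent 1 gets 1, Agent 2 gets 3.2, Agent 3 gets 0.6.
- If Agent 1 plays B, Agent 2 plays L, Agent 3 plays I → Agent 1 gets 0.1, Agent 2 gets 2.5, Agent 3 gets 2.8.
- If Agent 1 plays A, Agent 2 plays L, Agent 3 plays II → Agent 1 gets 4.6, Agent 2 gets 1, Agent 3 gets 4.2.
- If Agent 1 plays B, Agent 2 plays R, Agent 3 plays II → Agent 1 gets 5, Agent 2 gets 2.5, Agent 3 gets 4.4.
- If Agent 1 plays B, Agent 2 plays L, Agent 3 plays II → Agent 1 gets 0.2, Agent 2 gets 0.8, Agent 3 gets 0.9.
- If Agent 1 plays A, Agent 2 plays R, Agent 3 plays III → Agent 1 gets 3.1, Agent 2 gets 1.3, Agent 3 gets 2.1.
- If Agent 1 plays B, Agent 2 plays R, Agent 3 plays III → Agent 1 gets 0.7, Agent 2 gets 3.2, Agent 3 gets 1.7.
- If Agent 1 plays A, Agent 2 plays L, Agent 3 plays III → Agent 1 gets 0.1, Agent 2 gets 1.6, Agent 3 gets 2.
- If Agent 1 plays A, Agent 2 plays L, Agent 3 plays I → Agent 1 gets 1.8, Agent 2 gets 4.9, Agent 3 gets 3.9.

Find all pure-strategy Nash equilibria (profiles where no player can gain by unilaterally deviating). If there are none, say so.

The unique pure-strategy Nash equilibrium is (B, R, I).

Agent 1 against (L, I): payoffs 1.8, 0.1 → best response A.
Agent 1 against (L, II): payoffs 4.6, 0.2 → best response A.
Agent 1 against (L, III): payoffs 0.1, 2.9 → best response B.
Agent 1 against (R, I): payoffs 1, 1.2 → best response B.
Agent 1 against (R, II): payoffs 5.1, 5 → best response A.
Agent 1 against (R, III): payoffs 3.1, 0.7 → best response A.
Agent 2 against (A, I): payoffs 4.9, 3.2 → best response L.
Agent 2 against (A, II): payoffs 1, 5.1 → best response R.
Agent 2 against (A, III): payoffs 1.6, 1.3 → best response L.
Agent 2 against (B, I): payoffs 2.5, 2.6 → best response R.
Agent 2 against (B, II): payoffs 0.8, 2.5 → best response R.
Agent 2 against (B, III): payoffs 0.3, 3.2 → best response R.
Agent 3 against (A, L): payoffs 3.9, 4.2, 2 → best response II.
Agent 3 against (A, R): payoffs 0.6, 0.7, 2.1 → best response III.
Agent 3 against (B, L): payoffs 2.8, 0.9, 3.6 → best response III.
Agent 3 against (B, R): payoffs 4.7, 4.4, 1.7 → best response I.
Mutual best responses: (B, R, I).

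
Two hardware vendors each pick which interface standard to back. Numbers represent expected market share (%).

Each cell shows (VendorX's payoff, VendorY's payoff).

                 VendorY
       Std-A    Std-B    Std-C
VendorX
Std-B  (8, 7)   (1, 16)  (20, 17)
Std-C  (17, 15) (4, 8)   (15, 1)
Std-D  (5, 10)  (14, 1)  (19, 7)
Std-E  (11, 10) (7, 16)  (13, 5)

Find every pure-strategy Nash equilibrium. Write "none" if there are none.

VendorX against Std-A: payoffs 8, 17, 5, 11 → best response Std-C.
VendorX against Std-B: payoffs 1, 4, 14, 7 → best response Std-D.
VendorX against Std-C: payoffs 20, 15, 19, 13 → best response Std-B.
VendorY against Std-B: payoffs 7, 16, 17 → best response Std-C.
VendorY against Std-C: payoffs 15, 8, 1 → best response Std-A.
VendorY against Std-D: payoffs 10, 1, 7 → best response Std-A.
VendorY against Std-E: payoffs 10, 16, 5 → best response Std-B.
Mutual best responses: (Std-B, Std-C); (Std-C, Std-A).

The pure Nash equilibria are (Std-B, Std-C) and (Std-C, Std-A).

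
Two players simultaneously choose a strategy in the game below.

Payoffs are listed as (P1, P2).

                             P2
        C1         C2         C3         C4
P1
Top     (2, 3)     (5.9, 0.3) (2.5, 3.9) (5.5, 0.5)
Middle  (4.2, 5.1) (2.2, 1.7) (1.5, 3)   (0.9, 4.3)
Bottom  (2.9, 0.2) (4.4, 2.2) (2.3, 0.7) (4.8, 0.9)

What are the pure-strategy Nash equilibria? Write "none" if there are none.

P1 against C1: payoffs 2, 4.2, 2.9 → best response Middle.
P1 against C2: payoffs 5.9, 2.2, 4.4 → best response Top.
P1 against C3: payoffs 2.5, 1.5, 2.3 → best response Top.
P1 against C4: payoffs 5.5, 0.9, 4.8 → best response Top.
P2 against Top: payoffs 3, 0.3, 3.9, 0.5 → best response C3.
P2 against Middle: payoffs 5.1, 1.7, 3, 4.3 → best response C1.
P2 against Bottom: payoffs 0.2, 2.2, 0.7, 0.9 → best response C2.
Mutual best responses: (Top, C3); (Middle, C1).

The pure Nash equilibria are (Top, C3); (Middle, C1).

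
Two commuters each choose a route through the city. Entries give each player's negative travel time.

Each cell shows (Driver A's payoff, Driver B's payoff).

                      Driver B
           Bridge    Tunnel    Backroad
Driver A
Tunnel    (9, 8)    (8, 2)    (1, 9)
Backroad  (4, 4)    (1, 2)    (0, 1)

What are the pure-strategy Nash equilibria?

Pure NE: (Tunnel, Backroad)

Mark each player's best response to every combination of opponents' strategies; a profile where every player is best-responding is a pure Nash equilibrium.
Driver A against Bridge: payoffs 9, 4 → best response Tunnel.
Driver A against Tunnel: payoffs 8, 1 → best response Tunnel.
Driver A against Backroad: payoffs 1, 0 → best response Tunnel.
Driver B against Tunnel: payoffs 8, 2, 9 → best response Backroad.
Driver B against Backroad: payoffs 4, 2, 1 → best response Bridge.
Mutual best responses: (Tunnel, Backroad).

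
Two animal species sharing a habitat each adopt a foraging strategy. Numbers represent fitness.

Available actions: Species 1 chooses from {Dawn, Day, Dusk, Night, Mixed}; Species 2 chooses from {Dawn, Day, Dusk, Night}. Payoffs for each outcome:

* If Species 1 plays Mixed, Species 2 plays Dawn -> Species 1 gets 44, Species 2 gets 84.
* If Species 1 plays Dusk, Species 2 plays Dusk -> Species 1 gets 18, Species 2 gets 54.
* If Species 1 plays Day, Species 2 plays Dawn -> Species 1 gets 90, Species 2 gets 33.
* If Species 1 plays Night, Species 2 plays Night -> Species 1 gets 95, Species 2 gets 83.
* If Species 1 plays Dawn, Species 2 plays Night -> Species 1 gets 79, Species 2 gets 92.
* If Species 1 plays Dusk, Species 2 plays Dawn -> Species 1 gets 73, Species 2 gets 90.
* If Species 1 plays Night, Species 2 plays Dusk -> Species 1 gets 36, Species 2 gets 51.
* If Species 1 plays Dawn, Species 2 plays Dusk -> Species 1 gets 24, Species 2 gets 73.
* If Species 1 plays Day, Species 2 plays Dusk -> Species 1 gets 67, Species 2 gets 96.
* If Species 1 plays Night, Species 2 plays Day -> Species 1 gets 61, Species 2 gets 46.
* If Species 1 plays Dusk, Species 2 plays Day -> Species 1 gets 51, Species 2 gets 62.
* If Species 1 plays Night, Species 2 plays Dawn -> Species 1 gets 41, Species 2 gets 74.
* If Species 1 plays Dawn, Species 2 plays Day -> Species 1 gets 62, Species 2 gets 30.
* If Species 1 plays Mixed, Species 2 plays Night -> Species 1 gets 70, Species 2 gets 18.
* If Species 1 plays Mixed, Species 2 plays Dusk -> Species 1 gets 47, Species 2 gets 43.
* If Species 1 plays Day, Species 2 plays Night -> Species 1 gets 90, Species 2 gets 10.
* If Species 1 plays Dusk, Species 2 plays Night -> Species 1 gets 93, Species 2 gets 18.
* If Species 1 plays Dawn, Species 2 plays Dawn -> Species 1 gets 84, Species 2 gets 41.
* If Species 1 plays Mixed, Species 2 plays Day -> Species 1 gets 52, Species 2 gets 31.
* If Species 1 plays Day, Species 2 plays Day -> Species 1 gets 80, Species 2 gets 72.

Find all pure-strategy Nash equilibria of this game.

(Dawn, Dawn): Species 1 can switch to Day (84 → 90). Not NE.
(Dawn, Day): Species 1 can switch to Day (62 → 80). Not NE.
(Dawn, Dusk): Species 1 can switch to Day (24 → 67). Not NE.
(Dawn, Night): Species 1 can switch to Day (79 → 90). Not NE.
(Day, Dawn): Species 2 can switch to Day (33 → 72). Not NE.
(Day, Day): Species 2 can switch to Dusk (72 → 96). Not NE.
(Day, Dusk): Species 1 gets 67, best alternative 47; Species 2 gets 96, best alternative 72. No profitable deviation — NE.
(Day, Night): Species 1 can switch to Dusk (90 → 93). Not NE.
(Dusk, Dawn): Species 1 can switch to Dawn (73 → 84). Not NE.
(Dusk, Day): Species 1 can switch to Dawn (51 → 62). Not NE.
(Dusk, Dusk): Species 1 can switch to Dawn (18 → 24). Not NE.
(Night, Night): Species 1 gets 95, best alternative 93; Species 2 gets 83, best alternative 74. No profitable deviation — NE.
(The remaining 8 profiles each have a profitable deviation by the same check.)

The pure Nash equilibria are (Day, Dusk), (Night, Night).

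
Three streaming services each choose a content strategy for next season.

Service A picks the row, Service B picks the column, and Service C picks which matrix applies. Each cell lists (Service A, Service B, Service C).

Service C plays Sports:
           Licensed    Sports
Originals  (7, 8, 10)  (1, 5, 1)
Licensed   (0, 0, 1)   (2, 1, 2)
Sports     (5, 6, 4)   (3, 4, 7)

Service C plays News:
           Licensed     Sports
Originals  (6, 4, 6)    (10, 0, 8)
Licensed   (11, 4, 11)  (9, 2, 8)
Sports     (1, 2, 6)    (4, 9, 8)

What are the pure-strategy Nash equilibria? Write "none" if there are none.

Pure-strategy Nash equilibria: (Originals, Licensed, Sports); (Licensed, Licensed, News)

Mark each player's best response to every combination of opponents' strategies; a profile where every player is best-responding is a pure Nash equilibrium.
Service A against (Licensed, Sports): payoffs 7, 0, 5 → best response Originals.
Service A against (Licensed, News): payoffs 6, 11, 1 → best response Licensed.
Service A against (Sports, Sports): payoffs 1, 2, 3 → best response Sports.
Service A against (Sports, News): payoffs 10, 9, 4 → best response Originals.
Service B against (Originals, Sports): payoffs 8, 5 → best response Licensed.
Service B against (Originals, News): payoffs 4, 0 → best response Licensed.
Service B against (Licensed, Sports): payoffs 0, 1 → best response Sports.
Service B against (Licensed, News): payoffs 4, 2 → best response Licensed.
Service B against (Sports, Sports): payoffs 6, 4 → best response Licensed.
Service B against (Sports, News): payoffs 2, 9 → best response Sports.
Service C against (Originals, Licensed): payoffs 10, 6 → best response Sports.
Service C against (Originals, Sports): payoffs 1, 8 → best response News.
Service C against (Licensed, Licensed): payoffs 1, 11 → best response News.
Service C against (Licensed, Sports): payoffs 2, 8 → best response News.
Service C against (Sports, Licensed): payoffs 4, 6 → best response News.
Service C against (Sports, Sports): payoffs 7, 8 → best response News.
Mutual best responses: (Originals, Licensed, Sports); (Licensed, Licensed, News).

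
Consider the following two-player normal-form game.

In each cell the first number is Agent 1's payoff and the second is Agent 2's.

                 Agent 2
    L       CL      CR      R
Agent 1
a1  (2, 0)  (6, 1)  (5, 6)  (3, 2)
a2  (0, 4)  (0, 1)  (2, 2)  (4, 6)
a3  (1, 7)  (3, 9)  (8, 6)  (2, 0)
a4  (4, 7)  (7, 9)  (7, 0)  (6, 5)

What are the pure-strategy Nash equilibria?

(a4, CL)

Agent 1 against L: payoffs 2, 0, 1, 4 → best response a4.
Agent 1 against CL: payoffs 6, 0, 3, 7 → best response a4.
Agent 1 against CR: payoffs 5, 2, 8, 7 → best response a3.
Agent 1 against R: payoffs 3, 4, 2, 6 → best response a4.
Agent 2 against a1: payoffs 0, 1, 6, 2 → best response CR.
Agent 2 against a2: payoffs 4, 1, 2, 6 → best response R.
Agent 2 against a3: payoffs 7, 9, 6, 0 → best response CL.
Agent 2 against a4: payoffs 7, 9, 0, 5 → best response CL.
Mutual best responses: (a4, CL).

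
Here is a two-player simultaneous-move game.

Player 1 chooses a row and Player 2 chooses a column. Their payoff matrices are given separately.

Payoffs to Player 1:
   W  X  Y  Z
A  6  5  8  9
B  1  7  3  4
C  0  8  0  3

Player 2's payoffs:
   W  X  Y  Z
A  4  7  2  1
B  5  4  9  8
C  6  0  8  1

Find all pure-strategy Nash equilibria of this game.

Player 1 against W: payoffs 6, 1, 0 → best response A.
Player 1 against X: payoffs 5, 7, 8 → best response C.
Player 1 against Y: payoffs 8, 3, 0 → best response A.
Player 1 against Z: payoffs 9, 4, 3 → best response A.
Player 2 against A: payoffs 4, 7, 2, 1 → best response X.
Player 2 against B: payoffs 5, 4, 9, 8 → best response Y.
Player 2 against C: payoffs 6, 0, 8, 1 → best response Y.
No profile is a mutual best response for all players.

No pure-strategy Nash equilibrium.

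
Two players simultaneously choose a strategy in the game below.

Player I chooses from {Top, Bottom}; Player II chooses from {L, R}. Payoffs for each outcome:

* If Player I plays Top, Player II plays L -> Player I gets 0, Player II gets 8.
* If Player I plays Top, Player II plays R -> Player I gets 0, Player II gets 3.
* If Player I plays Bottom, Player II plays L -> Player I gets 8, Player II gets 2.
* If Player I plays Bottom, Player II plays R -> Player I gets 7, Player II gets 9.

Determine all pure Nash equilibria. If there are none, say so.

Player I against L: payoffs 0, 8 → best response Bottom.
Player I against R: payoffs 0, 7 → best response Bottom.
Player II against Top: payoffs 8, 3 → best response L.
Player II against Bottom: payoffs 2, 9 → best response R.
Mutual best responses: (Bottom, R).

The unique pure-strategy Nash equilibrium is (Bottom, R).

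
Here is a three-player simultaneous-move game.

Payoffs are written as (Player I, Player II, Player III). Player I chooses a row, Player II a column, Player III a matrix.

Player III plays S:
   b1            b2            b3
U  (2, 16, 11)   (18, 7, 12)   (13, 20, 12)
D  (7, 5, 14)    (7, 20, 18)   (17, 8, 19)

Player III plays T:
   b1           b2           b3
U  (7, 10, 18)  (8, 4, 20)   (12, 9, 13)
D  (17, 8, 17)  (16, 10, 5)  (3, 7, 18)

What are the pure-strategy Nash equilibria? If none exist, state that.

none

Check each profile: it is a Nash equilibrium iff no player can strictly gain by switching unilaterally.
(U, b1, S): Player I can switch to D (2 → 7). Not NE.
(U, b1, T): Player I can switch to D (7 → 17). Not NE.
(U, b2, S): Player II can switch to b1 (7 → 16). Not NE.
(U, b2, T): Player I can switch to D (8 → 16). Not NE.
(U, b3, S): Player I can switch to D (13 → 17). Not NE.
(U, b3, T): Player II can switch to b1 (9 → 10). Not NE.
(The remaining 6 profiles each have a profitable deviation by the same check.)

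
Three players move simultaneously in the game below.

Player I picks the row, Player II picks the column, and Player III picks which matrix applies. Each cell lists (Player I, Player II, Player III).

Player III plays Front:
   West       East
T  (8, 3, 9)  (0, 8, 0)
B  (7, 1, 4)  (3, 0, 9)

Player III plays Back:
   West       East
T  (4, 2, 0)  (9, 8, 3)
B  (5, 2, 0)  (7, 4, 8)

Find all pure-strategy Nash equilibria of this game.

(T, West, Front): Player II can switch to East (3 → 8). Not NE.
(T, West, Back): Player I can switch to B (4 → 5). Not NE.
(T, East, Front): Player I can switch to B (0 → 3). Not NE.
(T, East, Back): Player I gets 9, best alternative 7; Player II gets 8, best alternative 2; Player III gets 3, best alternative 0. No profitable deviation — NE.
(B, West, Front): Player I can switch to T (7 → 8). Not NE.
(B, West, Back): Player II can switch to East (2 → 4). Not NE.
(B, East, Front): Player II can switch to West (0 → 1). Not NE.
(B, East, Back): Player I can switch to T (7 → 9). Not NE.

Pure NE: (T, East, Back)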